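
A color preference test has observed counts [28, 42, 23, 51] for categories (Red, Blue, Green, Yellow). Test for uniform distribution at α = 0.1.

Expected = 36 each. χ² = Σ(O-E)²/E = 13.722. df = 3, critical value = 6.251. Reject H₀.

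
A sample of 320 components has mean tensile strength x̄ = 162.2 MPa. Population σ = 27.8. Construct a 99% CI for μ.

CI = x̄ ± z*(σ/√n) = 162.2 ± 2.576(27.8/√320) = 162.2 ± 4.0 = (158.2, 166.2)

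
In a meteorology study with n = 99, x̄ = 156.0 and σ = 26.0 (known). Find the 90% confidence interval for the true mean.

CI = x̄ ± z*(σ/√n) = 156.0 ± 1.645(26.0/√99) = 156.0 ± 4.3 = (151.7, 160.3)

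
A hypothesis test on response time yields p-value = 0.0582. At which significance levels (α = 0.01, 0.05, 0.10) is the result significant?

p = 0.0582. Significant at: α = 0.1.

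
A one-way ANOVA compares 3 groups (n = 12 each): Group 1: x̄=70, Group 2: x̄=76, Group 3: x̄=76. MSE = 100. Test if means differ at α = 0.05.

Grand mean = 74.0. SS_between = 288.0, MS_between = 144.0. F = 1.44, F_crit ≈ 3.285. Fail to reject H₀.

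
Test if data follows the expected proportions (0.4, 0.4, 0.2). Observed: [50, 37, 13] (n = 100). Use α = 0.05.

Expected: [40.0, 40.0, 20.0]. χ² = 5.175. df = 2, critical = 5.991. Fail to reject H₀.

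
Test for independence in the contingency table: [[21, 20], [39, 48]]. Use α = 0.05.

χ² = 0.457. df = 1, critical = 3.841. Fail to reject H₀. No evidence of dependence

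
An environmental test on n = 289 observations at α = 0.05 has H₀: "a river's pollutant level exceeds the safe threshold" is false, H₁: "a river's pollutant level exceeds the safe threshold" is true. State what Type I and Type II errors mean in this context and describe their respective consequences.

Type I (false positive): concluding that a river's pollutant level exceeds the safe threshold when it is not — shutting down a compliant factory unnecessarily. Type II (false negative): failing to conclude that a river's pollutant level exceeds the safe threshold when it is — allowing unsafe pollution to continue. Which is costlier depends on domain priorities and is a judgement call rather than a statistical fact.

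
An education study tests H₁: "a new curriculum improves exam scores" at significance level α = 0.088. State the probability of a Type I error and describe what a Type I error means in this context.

P(Type I error) = α = 0.088. A Type I error is rejecting H₀ when H₀ is actually true (false positive) — here, concluding that a new curriculum improves exam scores when in fact this is not the case. Consequence: adopting a curriculum that gives no real benefit — disruption for nothing.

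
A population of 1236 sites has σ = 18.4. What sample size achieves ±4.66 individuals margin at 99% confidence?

Without FPC: n₀ = (2.576×18.4/4.66)² = 103.456. With FPC: n = n₀N/(n₀+N-1) = 95.5 → n = 96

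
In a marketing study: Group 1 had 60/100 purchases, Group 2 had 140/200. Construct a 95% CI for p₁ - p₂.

p̂₁ = 0.6, p̂₂ = 0.7. Difference = -0.1. CI = (-0.215, 0.015)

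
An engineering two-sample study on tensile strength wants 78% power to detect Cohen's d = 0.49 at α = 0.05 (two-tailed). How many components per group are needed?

z_{α/2} = 1.96, z_β = Φ⁻¹(0.78) = 0.772. For small effect (d = 0.49): n per group = 2(z_{α/2} + z_β)²/d² = 2(1.96 + 0.772)²/0.49² = 62.2 → 63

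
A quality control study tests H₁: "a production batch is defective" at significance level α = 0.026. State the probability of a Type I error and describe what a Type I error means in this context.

P(Type I error) = α = 0.026. A Type I error is rejecting H₀ when H₀ is actually true (false positive) — here, concluding that a production batch is defective when in fact this is not the case. Consequence: scrapping a good batch — wasted material and cost for no reason.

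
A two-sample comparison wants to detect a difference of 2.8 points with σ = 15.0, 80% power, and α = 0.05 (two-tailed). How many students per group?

n per group = 2(z_α/2 + z_β)²σ²/d² = 2×(1.96 + 0.84)²×15.0²/2.8² = 450.0 → n = 450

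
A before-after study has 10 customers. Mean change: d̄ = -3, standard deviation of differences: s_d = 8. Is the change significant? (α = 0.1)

t = d̄/(s_d/√n) = -3/(8/√10) = -1.186. df = 9, critical t = ±1.833. Fail to reject H₀.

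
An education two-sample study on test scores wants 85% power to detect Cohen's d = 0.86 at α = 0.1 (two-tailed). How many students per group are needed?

z_{α/2} = 1.645, z_β = Φ⁻¹(0.85) = 1.036. For large effect (d = 0.86): n per group = 2(z_{α/2} + z_β)²/d² = 2(1.645 + 1.036)²/0.86² = 19.4 → 20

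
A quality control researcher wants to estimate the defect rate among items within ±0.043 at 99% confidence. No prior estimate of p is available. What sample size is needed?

Conservative approach: use p = 0.5 (maximizes p(1-p) = 0.25). n = z²(0.25)/E² = 2.576²×0.25/0.043² = 897.2 → n = 898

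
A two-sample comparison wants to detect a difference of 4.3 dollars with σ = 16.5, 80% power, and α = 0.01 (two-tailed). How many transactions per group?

n per group = 2(z_α/2 + z_β)²σ²/d² = 2×(2.576 + 0.84)²×16.5²/4.3² = 343.6 → n = 344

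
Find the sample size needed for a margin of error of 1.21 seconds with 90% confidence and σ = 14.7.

n = (z*σ/E)² = (1.645×14.7/1.21)² = 399.4 → n = 400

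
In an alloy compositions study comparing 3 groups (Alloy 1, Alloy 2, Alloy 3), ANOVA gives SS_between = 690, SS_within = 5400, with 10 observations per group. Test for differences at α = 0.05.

df_between = 2, df_within = 27. F = MS_between/MS_within = 345.0/200.0 = 1.725. F_crit ≈ 3.354. Fail to reject H₀.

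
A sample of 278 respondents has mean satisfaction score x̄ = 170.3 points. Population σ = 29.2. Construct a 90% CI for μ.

CI = x̄ ± z*(σ/√n) = 170.3 ± 1.645(29.2/√278) = 170.3 ± 2.88 = (167.42, 173.18)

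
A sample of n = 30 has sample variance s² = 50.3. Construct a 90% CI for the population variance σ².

df = 29. χ²_{0.05} = 42.557, χ²_{0.95} = 17.708. CI for σ² = ((n-1)s²/χ²_{α/2}, (n-1)s²/χ²_{1-α/2}) = (29·50.3/42.557, 29·50.3/17.708) = (34.28, 82.38)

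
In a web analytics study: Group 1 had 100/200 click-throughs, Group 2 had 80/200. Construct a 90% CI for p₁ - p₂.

p̂₁ = 0.5, p̂₂ = 0.4. Difference = 0.1. CI = (0.019, 0.181)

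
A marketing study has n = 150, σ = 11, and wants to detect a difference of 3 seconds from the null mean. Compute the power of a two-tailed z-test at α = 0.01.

SE = σ/√n = 11/√150 = 0.898. Non-centrality λ = d/SE = 3/0.898 = 3.34. Power ≈ Φ(λ - z_{α/2}) = Φ(3.34 - 2.576) = Φ(0.764) = 0.778.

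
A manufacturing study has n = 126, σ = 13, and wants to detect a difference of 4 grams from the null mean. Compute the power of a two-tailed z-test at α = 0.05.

SE = σ/√n = 13/√126 = 1.158. Non-centrality λ = d/SE = 4/1.158 = 3.454. Power ≈ Φ(λ - z_{α/2}) = Φ(3.454 - 1.96) = Φ(1.494) = 0.932.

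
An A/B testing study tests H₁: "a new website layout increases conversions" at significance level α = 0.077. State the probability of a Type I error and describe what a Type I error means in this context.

P(Type I error) = α = 0.077. A Type I error is rejecting H₀ when H₀ is actually true (false positive) — here, concluding that a new website layout increases conversions when in fact this is not the case. Consequence: rolling out a layout that doesn't actually help — wasted engineering effort.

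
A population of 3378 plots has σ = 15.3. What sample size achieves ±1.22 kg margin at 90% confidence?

Without FPC: n₀ = (1.645×15.3/1.22)² = 425.594. With FPC: n = n₀N/(n₀+N-1) = 378.1 → n = 379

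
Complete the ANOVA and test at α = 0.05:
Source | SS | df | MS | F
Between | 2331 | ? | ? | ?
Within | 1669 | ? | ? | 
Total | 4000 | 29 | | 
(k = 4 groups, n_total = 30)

df_between = 3, df_within = 26. MS_between = 777.0, MS_within = 64.19. F = 12.104, F_crit ≈ 2.975. Reject H₀.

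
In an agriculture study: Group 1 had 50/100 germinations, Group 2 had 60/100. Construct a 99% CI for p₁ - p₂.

p̂₁ = 0.5, p̂₂ = 0.6. Difference = -0.1. CI = (-0.28, 0.08)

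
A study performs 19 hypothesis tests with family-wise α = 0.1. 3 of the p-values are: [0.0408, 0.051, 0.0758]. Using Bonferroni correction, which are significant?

Bonferroni α = 0.1/19 = 0.00526. None of the given p-values are significant.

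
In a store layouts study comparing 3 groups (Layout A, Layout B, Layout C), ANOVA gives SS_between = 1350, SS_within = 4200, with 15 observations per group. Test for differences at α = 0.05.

df_between = 2, df_within = 42. F = MS_between/MS_within = 675.0/100.0 = 6.75. F_crit ≈ 3.22. Reject H₀. At least one mean differs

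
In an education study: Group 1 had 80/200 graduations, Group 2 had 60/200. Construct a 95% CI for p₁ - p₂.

p̂₁ = 0.4, p̂₂ = 0.3. Difference = 0.1. CI = (0.007, 0.193)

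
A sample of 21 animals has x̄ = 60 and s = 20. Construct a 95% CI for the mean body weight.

CI = x̄ ± t*(s/√n) = 60 ± 2.086(20/√21) = (50.9, 69.1)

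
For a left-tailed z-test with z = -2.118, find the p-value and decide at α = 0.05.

p = P(Z < -2.118) = Φ(-2.118) ≈ 0.0171. Since p < 0.05, reject H₀ (significant) at α = 0.05.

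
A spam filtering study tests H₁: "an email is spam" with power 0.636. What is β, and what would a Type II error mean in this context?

β = 1 - power = 1 - 0.636 = 0.364. A Type II error is failing to reject H₀ when H₀ is false (false negative) — here, failing to conclude that an email is spam when in fact it is true. Consequence: a spam email lands in the inbox.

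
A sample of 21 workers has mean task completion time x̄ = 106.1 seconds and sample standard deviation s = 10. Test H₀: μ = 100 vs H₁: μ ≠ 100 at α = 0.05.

t = (x̄ - μ₀)/(s/√n) = (106.1 - 100)/(10/√21) = 2.795. df = 20, critical t = ±2.086. Reject H₀.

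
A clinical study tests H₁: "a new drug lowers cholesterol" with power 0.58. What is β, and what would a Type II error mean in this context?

β = 1 - power = 1 - 0.58 = 0.42. A Type II error is failing to reject H₀ when H₀ is false (false negative) — here, failing to conclude that a new drug lowers cholesterol when in fact it is true. Consequence: shelving an effective drug — patients miss out on a treatment that would have helped.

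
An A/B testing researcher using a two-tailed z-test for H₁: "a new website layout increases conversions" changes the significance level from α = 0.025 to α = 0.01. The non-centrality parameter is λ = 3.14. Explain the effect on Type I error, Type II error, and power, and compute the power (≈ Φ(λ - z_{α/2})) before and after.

Decreasing α from 0.025 to 0.01:
• Type I error rate decreases (α is the Type I rate by definition).
• Critical value moves from z_{α/2} = 2.241 to 2.576, so power = Φ(λ - z_{α/2}) goes from Φ(3.14 - 2.241) = 0.816 to Φ(3.14 - 2.576) = 0.714.
• Type II error rate β = 1 - power therefore increases (0.184 → 0.286).
Appropriate when false positives are costly — here, rolling out a layout that doesn't actually help — wasted engineering effort.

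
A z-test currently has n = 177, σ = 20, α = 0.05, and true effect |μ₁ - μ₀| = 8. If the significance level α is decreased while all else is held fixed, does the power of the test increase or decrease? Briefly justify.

Power decreases: a smaller α raises the critical value, so less of the H₁ sampling distribution falls in the rejection region.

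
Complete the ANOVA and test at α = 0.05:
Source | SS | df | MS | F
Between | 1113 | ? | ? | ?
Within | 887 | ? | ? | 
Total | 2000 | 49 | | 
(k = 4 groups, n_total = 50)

df_between = 3, df_within = 46. MS_between = 371.0, MS_within = 19.28. F = 19.24, F_crit ≈ 2.807. Reject H₀.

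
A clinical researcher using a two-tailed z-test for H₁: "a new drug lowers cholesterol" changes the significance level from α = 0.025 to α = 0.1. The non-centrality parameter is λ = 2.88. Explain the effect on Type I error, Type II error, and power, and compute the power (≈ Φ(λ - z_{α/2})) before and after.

Increasing α from 0.025 to 0.1:
• Type I error rate increases (α is the Type I rate by definition).
• Critical value moves from z_{α/2} = 2.241 to 1.645, so power = Φ(λ - z_{α/2}) goes from Φ(2.88 - 2.241) = 0.739 to Φ(2.88 - 1.645) = 0.892.
• Type II error rate β = 1 - power therefore decreases (0.261 → 0.108).
Appropriate when false negatives are costly — here, shelving an effective drug — patients miss out on a treatment that would have helped.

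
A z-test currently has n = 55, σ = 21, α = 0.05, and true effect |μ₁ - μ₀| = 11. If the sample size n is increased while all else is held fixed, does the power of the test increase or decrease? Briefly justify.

Power increases: a larger n shrinks the standard error σ/√n, moving the sampling distribution under H₁ further from the critical value.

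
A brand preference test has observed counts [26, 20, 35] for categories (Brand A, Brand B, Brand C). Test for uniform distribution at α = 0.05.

Expected = 27 each. χ² = Σ(O-E)²/E = 4.222. df = 2, critical value = 5.991. Fail to reject H₀.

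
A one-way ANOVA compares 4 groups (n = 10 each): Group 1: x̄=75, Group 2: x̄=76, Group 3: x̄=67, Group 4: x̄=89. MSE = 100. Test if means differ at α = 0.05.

Grand mean = 76.75. SS_between = 2487.5, MS_between = 829.17. F = 8.292, F_crit ≈ 2.866. Reject H₀.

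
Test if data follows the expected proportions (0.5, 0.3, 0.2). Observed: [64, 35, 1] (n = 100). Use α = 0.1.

Expected: [50.0, 30.0, 20.0]. χ² = 22.803. df = 2, critical = 4.605. Reject H₀.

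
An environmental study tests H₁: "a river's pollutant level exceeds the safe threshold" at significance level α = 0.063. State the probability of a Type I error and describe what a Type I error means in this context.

P(Type I error) = α = 0.063. A Type I error is rejecting H₀ when H₀ is actually true (false positive) — here, concluding that a river's pollutant level exceeds the safe threshold when in fact this is not the case. Consequence: shutting down a compliant factory unnecessarily.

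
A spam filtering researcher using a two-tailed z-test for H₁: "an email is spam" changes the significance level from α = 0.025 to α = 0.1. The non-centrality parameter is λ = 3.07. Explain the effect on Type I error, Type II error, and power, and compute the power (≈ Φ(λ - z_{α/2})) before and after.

Increasing α from 0.025 to 0.1:
• Type I error rate increases (α is the Type I rate by definition).
• Critical value moves from z_{α/2} = 2.241 to 1.645, so power = Φ(λ - z_{α/2}) goes from Φ(3.07 - 2.241) = 0.796 to Φ(3.07 - 1.645) = 0.923.
• Type II error rate β = 1 - power therefore decreases (0.204 → 0.077).
Appropriate when false negatives are costly — here, a spam email lands in the inbox.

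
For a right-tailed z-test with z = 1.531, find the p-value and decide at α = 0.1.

p = P(Z > 1.531) = 1 - Φ(1.531) ≈ 0.0629. Since p < 0.1, reject H₀ (significant) at α = 0.1.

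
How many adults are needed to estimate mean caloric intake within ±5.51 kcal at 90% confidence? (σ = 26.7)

n = (z*σ/E)² = (1.645×26.7/5.51)² = 63.5 → n = 64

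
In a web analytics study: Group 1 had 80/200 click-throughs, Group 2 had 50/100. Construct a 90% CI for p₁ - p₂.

p̂₁ = 0.4, p̂₂ = 0.5. Difference = -0.1. CI = (-0.2, 0.0)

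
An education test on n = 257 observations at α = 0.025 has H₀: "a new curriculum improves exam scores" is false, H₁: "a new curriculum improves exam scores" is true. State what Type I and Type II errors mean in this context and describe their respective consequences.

Type I (false positive): concluding that a new curriculum improves exam scores when it is not — adopting a curriculum that gives no real benefit — disruption for nothing. Type II (false negative): failing to conclude that a new curriculum improves exam scores when it is — keeping the old curriculum when the new one would have helped students. Which is costlier depends on domain priorities and is a judgement call rather than a statistical fact.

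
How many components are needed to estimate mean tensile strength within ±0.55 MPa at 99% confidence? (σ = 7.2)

n = (z*σ/E)² = (2.576×7.2/0.55)² = 1137.2 → n = 1138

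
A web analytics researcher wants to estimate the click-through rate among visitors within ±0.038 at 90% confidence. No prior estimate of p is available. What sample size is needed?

Conservative approach: use p = 0.5 (maximizes p(1-p) = 0.25). n = z²(0.25)/E² = 1.645²×0.25/0.038² = 468.5 → n = 469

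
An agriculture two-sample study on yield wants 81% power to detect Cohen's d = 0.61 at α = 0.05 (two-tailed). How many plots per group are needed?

z_{α/2} = 1.96, z_β = Φ⁻¹(0.81) = 0.878. For medium effect (d = 0.61): n per group = 2(z_{α/2} + z_β)²/d² = 2(1.96 + 0.878)²/0.61² = 43.3 → 44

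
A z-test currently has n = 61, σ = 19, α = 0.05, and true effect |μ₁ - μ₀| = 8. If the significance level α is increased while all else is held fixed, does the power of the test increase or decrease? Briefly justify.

Power increases: a larger α lowers the critical value, so more of the H₁ sampling distribution falls in the rejection region.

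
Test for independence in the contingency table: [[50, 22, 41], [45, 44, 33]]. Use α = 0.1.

χ² = 8.129. df = 2, critical = 4.605. Reject H₀. Variables are dependent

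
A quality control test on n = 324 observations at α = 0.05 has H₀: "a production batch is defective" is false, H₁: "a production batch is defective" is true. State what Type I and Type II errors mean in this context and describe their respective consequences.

Type I (false positive): concluding that a production batch is defective when it is not — scrapping a good batch — wasted material and cost for no reason. Type II (false negative): failing to conclude that a production batch is defective when it is — shipping a defective batch — faulty products reach customers. Which is costlier depends on domain priorities and is a judgement call rather than a statistical fact.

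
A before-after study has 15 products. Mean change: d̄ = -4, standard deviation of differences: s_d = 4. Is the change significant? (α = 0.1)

t = d̄/(s_d/√n) = -4/(4/√15) = -3.873. df = 14, critical t = ±1.761. Reject H₀.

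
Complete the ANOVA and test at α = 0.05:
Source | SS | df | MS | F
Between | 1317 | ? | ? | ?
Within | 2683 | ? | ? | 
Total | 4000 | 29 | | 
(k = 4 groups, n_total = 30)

df_between = 3, df_within = 26. MS_between = 439.0, MS_within = 103.19. F = 4.254, F_crit ≈ 2.975. Reject H₀.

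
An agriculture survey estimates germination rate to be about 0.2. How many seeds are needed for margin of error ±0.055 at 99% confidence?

n = z²p(1-p)/E² = 2.576²×0.2×0.8/0.055² = 351.0 → n = 351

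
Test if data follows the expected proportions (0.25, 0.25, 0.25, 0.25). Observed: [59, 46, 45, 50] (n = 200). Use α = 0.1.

Expected: [50.0, 50.0, 50.0, 50.0]. χ² = 2.44. df = 3, critical = 6.251. Fail to reject H₀.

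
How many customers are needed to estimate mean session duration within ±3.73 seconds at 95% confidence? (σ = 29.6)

n = (z*σ/E)² = (1.96×29.6/3.73)² = 241.9 → n = 242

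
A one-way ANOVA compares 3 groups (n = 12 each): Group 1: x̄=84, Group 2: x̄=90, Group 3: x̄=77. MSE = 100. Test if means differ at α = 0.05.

Grand mean = 83.67. SS_between = 1016.0, MS_between = 508.0. F = 5.08, F_crit ≈ 3.285. Reject H₀.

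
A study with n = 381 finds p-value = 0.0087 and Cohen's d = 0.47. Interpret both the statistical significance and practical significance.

Statistically significant (p = 0.0087 < 0.05). Cohen's d = 0.47 indicates a small effect size. Both statistical and practical significance should be considered.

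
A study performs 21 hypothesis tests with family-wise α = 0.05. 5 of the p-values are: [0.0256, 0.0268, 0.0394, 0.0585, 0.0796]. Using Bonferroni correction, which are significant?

Bonferroni α = 0.05/21 = 0.00238. None of the given p-values are significant.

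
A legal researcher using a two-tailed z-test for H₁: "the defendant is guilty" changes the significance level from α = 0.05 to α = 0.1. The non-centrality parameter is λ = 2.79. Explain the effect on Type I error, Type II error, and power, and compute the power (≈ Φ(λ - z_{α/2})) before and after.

Increasing α from 0.05 to 0.1:
• Type I error rate increases (α is the Type I rate by definition).
• Critical value moves from z_{α/2} = 1.96 to 1.645, so power = Φ(λ - z_{α/2}) goes from Φ(2.79 - 1.96) = 0.797 to Φ(2.79 - 1.645) = 0.874.
• Type II error rate β = 1 - power therefore decreases (0.203 → 0.126).
Appropriate when false negatives are costly — here, acquitting a guilty person.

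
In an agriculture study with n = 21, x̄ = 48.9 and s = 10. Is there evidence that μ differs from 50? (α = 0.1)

t = (x̄ - μ₀)/(s/√n) = (48.9 - 50)/(10/√21) = -0.504. df = 20, critical t = ±1.725. Fail to reject H₀.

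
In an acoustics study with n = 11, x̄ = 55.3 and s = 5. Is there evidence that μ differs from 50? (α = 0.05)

t = (x̄ - μ₀)/(s/√n) = (55.3 - 50)/(5/√11) = 3.516. df = 10, critical t = ±2.228. Reject H₀.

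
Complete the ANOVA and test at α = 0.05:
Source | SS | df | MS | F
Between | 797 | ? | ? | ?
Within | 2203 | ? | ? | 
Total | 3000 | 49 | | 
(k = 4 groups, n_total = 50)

df_between = 3, df_within = 46. MS_between = 265.67, MS_within = 47.89. F = 5.547, F_crit ≈ 2.807. Reject H₀.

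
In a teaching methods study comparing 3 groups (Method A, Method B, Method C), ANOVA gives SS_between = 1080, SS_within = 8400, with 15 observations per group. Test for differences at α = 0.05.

df_between = 2, df_within = 42. F = MS_between/MS_within = 540.0/200.0 = 2.7. F_crit ≈ 3.22. Fail to reject H₀.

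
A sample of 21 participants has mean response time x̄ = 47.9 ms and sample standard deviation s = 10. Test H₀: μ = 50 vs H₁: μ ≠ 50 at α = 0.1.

t = (x̄ - μ₀)/(s/√n) = (47.9 - 50)/(10/√21) = -0.962. df = 20, critical t = ±1.725. Fail to reject H₀.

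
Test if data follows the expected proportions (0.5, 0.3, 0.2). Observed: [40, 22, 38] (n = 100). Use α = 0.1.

Expected: [50.0, 30.0, 20.0]. χ² = 20.333. df = 2, critical = 4.605. Reject H₀.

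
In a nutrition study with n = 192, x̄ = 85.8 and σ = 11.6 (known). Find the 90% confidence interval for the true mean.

CI = x̄ ± z*(σ/√n) = 85.8 ± 1.645(11.6/√192) = 85.8 ± 1.38 = (84.42, 87.18)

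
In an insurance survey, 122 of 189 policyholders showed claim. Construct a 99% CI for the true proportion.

p̂ = 0.646. CI = p̂ ± z*√(p̂(1-p̂)/n) = (0.556, 0.735)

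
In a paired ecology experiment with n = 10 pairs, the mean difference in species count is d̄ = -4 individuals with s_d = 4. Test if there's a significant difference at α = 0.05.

t = d̄/(s_d/√n) = -4/(4/√10) = -3.162. df = 9, critical t = ±2.262. Reject H₀.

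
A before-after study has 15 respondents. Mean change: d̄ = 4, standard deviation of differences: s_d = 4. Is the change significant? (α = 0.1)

t = d̄/(s_d/√n) = 4/(4/√15) = 3.873. df = 14, critical t = ±1.761. Reject H₀.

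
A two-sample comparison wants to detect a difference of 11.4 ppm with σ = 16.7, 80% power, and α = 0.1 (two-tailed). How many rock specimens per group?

n per group = 2(z_α/2 + z_β)²σ²/d² = 2×(1.645 + 0.84)²×16.7²/11.4² = 26.5 → n = 27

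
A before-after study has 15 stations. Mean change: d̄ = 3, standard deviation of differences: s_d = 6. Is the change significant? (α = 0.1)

t = d̄/(s_d/√n) = 3/(6/√15) = 1.936. df = 14, critical t = ±1.761. Reject H₀.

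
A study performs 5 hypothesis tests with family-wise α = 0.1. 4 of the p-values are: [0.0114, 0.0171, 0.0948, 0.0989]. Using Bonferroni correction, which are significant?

Bonferroni α = 0.1/5 = 0.02. Significant p-values: [0.0114, 0.0171]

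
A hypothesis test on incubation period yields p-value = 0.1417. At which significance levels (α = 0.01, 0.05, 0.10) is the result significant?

p = 0.1417. Not significant at any of the given levels.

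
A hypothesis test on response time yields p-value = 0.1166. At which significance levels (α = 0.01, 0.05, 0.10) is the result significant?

p = 0.1166. Not significant at any of the given levels.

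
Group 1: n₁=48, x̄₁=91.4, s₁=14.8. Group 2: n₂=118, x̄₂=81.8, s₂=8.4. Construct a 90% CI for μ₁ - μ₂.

Difference = 9.6. SE = √(14.8²/48 + 8.4²/118) = 2.272. CI = (5.86, 13.34)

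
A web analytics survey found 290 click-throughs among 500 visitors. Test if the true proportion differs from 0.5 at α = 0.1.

p̂ = 0.58, p₀ = 0.5. z = (p̂ - p₀)/√(p₀(1-p₀)/n) = 3.578. Critical: ±1.645. Reject H₀.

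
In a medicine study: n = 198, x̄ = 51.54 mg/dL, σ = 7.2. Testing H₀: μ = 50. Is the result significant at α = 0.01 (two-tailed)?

z = (51.54 - 50)/(7.2/√198) = 3.01. Since |z| > 2.576, significant at α = 0.01.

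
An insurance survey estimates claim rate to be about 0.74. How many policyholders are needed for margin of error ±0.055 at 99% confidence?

n = z²p(1-p)/E² = 2.576²×0.74×0.26/0.055² = 422.1 → n = 423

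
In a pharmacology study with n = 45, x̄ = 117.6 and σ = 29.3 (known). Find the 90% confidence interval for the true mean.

CI = x̄ ± z*(σ/√n) = 117.6 ± 1.645(29.3/√45) = 117.6 ± 7.19 = (110.41, 124.79)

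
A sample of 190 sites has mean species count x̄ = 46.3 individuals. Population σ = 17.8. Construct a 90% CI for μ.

CI = x̄ ± z*(σ/√n) = 46.3 ± 1.645(17.8/√190) = 46.3 ± 2.12 = (44.18, 48.42)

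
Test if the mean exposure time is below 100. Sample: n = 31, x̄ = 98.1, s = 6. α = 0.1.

t = (98.1 - 100)/(6/√31) = -1.763, df = 30. Critical t = -1.31. Reject H₀.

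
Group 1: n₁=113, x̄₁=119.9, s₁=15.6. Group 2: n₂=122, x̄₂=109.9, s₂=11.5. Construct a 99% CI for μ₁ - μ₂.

Difference = 10.0. SE = √(15.6²/113 + 11.5²/122) = 1.799. CI = (5.36, 14.64)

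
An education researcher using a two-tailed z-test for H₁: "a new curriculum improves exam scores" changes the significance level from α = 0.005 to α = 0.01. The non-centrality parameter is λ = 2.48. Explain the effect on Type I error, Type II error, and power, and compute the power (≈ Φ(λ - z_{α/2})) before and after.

Increasing α from 0.005 to 0.01:
• Type I error rate increases (α is the Type I rate by definition).
• Critical value moves from z_{α/2} = 2.807 to 2.576, so power = Φ(λ - z_{α/2}) goes from Φ(2.48 - 2.807) = 0.372 to Φ(2.48 - 2.576) = 0.462.
• Type II error rate β = 1 - power therefore decreases (0.628 → 0.538).
Appropriate when false negatives are costly — here, keeping the old curriculum when the new one would have helped students.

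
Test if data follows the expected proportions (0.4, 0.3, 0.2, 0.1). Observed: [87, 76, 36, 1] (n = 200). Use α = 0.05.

Expected: [80.0, 60.0, 40.0, 20.0]. χ² = 23.329. df = 3, critical = 7.815. Reject H₀.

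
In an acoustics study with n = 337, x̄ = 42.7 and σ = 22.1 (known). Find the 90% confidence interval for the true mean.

CI = x̄ ± z*(σ/√n) = 42.7 ± 1.645(22.1/√337) = 42.7 ± 1.98 = (40.72, 44.68)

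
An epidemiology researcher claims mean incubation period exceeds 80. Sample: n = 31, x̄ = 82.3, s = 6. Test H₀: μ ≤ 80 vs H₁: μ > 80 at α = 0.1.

t = (82.3 - 80)/(6/√31) = 2.134, df = 30. Critical t = 1.31. Reject H₀.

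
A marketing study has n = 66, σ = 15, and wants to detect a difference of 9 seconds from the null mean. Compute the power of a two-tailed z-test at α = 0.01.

SE = σ/√n = 15/√66 = 1.846. Non-centrality λ = d/SE = 9/1.846 = 4.874. Power ≈ Φ(λ - z_{α/2}) = Φ(4.874 - 2.576) = Φ(2.298) = 0.989.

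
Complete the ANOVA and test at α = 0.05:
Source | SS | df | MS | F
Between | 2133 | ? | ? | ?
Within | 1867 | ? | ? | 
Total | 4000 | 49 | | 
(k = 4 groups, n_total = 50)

df_between = 3, df_within = 46. MS_between = 711.0, MS_within = 40.59. F = 17.518, F_crit ≈ 2.807. Reject H₀.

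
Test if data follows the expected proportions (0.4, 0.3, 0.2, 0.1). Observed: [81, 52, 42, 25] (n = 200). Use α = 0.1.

Expected: [80.0, 60.0, 40.0, 20.0]. χ² = 2.429. df = 3, critical = 6.251. Fail to reject H₀.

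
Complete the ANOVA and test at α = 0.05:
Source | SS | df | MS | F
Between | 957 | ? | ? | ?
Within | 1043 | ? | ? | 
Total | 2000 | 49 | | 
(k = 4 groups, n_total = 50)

df_between = 3, df_within = 46. MS_between = 319.0, MS_within = 22.67. F = 14.069, F_crit ≈ 2.807. Reject H₀.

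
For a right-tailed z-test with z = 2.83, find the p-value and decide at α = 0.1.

p = P(Z > 2.83) = 1 - Φ(2.83) ≈ 0.0023. Since p < 0.1, reject H₀ (significant) at α = 0.1.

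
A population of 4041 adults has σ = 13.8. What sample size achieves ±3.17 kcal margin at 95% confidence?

Without FPC: n₀ = (1.96×13.8/3.17)² = 72.803. With FPC: n = n₀N/(n₀+N-1) = 71.5 → n = 72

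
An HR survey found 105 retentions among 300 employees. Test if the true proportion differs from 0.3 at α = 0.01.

p̂ = 0.35, p₀ = 0.3. z = (p̂ - p₀)/√(p₀(1-p₀)/n) = 1.89. Critical: ±2.576. Fail to reject H₀.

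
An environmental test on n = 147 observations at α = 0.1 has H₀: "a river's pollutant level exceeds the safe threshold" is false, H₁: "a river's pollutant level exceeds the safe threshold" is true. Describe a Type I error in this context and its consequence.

Type I error: rejecting H₀ when it is true — concluding that a river's pollutant level exceeds the safe threshold when in fact it is not. Consequence: shutting down a compliant factory unnecessarily.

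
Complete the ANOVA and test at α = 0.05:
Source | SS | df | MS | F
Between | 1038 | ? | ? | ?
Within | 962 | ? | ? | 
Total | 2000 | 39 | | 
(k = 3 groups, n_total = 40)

df_between = 2, df_within = 37. MS_between = 519.0, MS_within = 26.0. F = 19.962, F_crit ≈ 3.252. Reject H₀.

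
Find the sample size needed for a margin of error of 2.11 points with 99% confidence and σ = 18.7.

n = (z*σ/E)² = (2.576×18.7/2.11)² = 521.2 → n = 522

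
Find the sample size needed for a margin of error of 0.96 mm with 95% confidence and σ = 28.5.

n = (z*σ/E)² = (1.96×28.5/0.96)² = 3385.8 → n = 3386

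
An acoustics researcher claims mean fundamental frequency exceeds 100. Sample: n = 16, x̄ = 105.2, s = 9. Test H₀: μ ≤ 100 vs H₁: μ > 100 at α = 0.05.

t = (105.2 - 100)/(9/√16) = 2.311, df = 15. Critical t = 1.753. Reject H₀.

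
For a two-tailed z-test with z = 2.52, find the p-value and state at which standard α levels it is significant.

p = 2·P(Z > |2.52|) = 2·(1 - Φ(2.52)) ≈ 0.0117. Significant at α = 0.1; Significant at α = 0.05.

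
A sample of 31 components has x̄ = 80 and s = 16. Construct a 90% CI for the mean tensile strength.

CI = x̄ ± t*(s/√n) = 80 ± 1.697(16/√31) = (75.12, 84.88)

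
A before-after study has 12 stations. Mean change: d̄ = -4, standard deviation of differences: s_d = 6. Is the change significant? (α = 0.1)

t = d̄/(s_d/√n) = -4/(6/√12) = -2.309. df = 11, critical t = ±1.796. Reject H₀.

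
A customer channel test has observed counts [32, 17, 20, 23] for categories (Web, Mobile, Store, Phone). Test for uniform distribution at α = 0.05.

Expected = 23 each. χ² = Σ(O-E)²/E = 5.478. df = 3, critical value = 7.815. Fail to reject H₀.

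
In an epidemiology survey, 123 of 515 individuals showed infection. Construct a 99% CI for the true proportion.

p̂ = 0.239. CI = p̂ ± z*√(p̂(1-p̂)/n) = (0.19, 0.287)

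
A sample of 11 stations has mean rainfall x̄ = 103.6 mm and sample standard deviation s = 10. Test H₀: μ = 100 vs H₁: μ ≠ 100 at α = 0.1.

t = (x̄ - μ₀)/(s/√n) = (103.6 - 100)/(10/√11) = 1.194. df = 10, critical t = ±1.812. Fail to reject H₀.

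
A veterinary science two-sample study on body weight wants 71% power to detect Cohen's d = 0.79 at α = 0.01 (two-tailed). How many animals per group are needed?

z_{α/2} = 2.576, z_β = Φ⁻¹(0.71) = 0.553. For medium effect (d = 0.79): n per group = 2(z_{α/2} + z_β)²/d² = 2(2.576 + 0.553)²/0.79² = 31.4 → 32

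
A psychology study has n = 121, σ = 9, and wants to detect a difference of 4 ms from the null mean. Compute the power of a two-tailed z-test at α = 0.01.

SE = σ/√n = 9/√121 = 0.818. Non-centrality λ = d/SE = 4/0.818 = 4.889. Power ≈ Φ(λ - z_{α/2}) = Φ(4.889 - 2.576) = Φ(2.313) = 0.99.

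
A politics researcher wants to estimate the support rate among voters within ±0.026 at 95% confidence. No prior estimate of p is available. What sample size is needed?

Conservative approach: use p = 0.5 (maximizes p(1-p) = 0.25). n = z²(0.25)/E² = 1.96²×0.25/0.026² = 1420.7 → n = 1421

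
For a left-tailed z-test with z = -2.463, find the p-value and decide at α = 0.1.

p = P(Z < -2.463) = Φ(-2.463) ≈ 0.0069. Since p < 0.1, reject H₀ (significant) at α = 0.1.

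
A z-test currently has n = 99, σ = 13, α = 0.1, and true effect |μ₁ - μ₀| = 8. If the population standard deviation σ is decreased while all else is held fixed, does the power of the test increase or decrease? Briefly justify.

Power increases: a smaller σ shrinks the standard error σ/√n, moving the sampling distribution under H₁ further from the critical value.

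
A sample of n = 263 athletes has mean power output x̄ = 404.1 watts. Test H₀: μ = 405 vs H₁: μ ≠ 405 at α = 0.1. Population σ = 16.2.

z = (x̄ - μ₀)/(σ/√n) = (404.1 - 405)/(16.2/√263) = -0.901. Critical value: ±1.645. Since |-0.901| ≤ 1.645, Fail to reject H₀.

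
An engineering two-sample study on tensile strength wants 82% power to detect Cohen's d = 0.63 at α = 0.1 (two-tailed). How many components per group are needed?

z_{α/2} = 1.645, z_β = Φ⁻¹(0.82) = 0.915. For medium effect (d = 0.63): n per group = 2(z_{α/2} + z_β)²/d² = 2(1.645 + 0.915)²/0.63² = 33.02 → 34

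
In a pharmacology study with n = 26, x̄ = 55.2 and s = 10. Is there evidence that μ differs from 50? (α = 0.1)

t = (x̄ - μ₀)/(s/√n) = (55.2 - 50)/(10/√26) = 2.651. df = 25, critical t = ±1.708. Reject H₀.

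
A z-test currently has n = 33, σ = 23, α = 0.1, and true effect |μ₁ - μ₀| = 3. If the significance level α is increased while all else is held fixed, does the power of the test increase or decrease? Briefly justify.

Power increases: a larger α lowers the critical value, so more of the H₁ sampling distribution falls in the rejection region.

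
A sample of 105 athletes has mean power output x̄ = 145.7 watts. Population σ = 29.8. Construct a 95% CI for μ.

CI = x̄ ± z*(σ/√n) = 145.7 ± 1.96(29.8/√105) = 145.7 ± 5.7 = (140.0, 151.4)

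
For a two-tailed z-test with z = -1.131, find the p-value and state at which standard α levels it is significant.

p = 2·P(Z > |-1.131|) = 2·(1 - Φ(1.131)) ≈ 0.2581. Not significant at any standard level.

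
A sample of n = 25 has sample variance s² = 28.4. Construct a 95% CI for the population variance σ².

df = 24. χ²_{0.025} = 39.364, χ²_{0.975} = 12.401. CI for σ² = ((n-1)s²/χ²_{α/2}, (n-1)s²/χ²_{1-α/2}) = (24·28.4/39.364, 24·28.4/12.401) = (17.32, 54.96)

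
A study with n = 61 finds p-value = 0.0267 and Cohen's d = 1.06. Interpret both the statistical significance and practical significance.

Statistically significant (p = 0.0267 < 0.05). Cohen's d = 1.06 indicates a large effect size. Both statistical and practical significance should be considered.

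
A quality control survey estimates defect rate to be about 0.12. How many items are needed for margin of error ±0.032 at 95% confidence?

n = z²p(1-p)/E² = 1.96²×0.12×0.88/0.032² = 396.2 → n = 397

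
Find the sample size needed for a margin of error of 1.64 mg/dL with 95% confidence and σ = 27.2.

n = (z*σ/E)² = (1.96×27.2/1.64)² = 1056.7 → n = 1057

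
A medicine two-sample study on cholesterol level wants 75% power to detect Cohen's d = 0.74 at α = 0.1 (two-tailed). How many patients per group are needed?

z_{α/2} = 1.645, z_β = Φ⁻¹(0.75) = 0.674. For medium effect (d = 0.74): n per group = 2(z_{α/2} + z_β)²/d² = 2(1.645 + 0.674)²/0.74² = 19.6 → 20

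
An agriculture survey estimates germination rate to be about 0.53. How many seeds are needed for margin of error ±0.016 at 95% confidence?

n = z²p(1-p)/E² = 1.96²×0.53×0.47/0.016² = 3738.1 → n = 3739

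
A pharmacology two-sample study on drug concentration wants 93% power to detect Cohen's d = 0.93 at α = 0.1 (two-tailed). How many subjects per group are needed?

z_{α/2} = 1.645, z_β = Φ⁻¹(0.93) = 1.476. For large effect (d = 0.93): n per group = 2(z_{α/2} + z_β)²/d² = 2(1.645 + 1.476)²/0.93² = 22.5 → 23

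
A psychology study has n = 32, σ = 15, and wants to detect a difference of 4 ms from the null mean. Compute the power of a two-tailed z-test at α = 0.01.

SE = σ/√n = 15/√32 = 2.652. Non-centrality λ = d/SE = 4/2.652 = 1.508. Power ≈ Φ(λ - z_{α/2}) = Φ(1.508 - 2.576) = Φ(-1.068) = 0.143.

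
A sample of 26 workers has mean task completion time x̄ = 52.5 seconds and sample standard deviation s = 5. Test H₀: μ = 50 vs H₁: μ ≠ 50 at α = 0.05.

t = (x̄ - μ₀)/(s/√n) = (52.5 - 50)/(5/√26) = 2.55. df = 25, critical t = ±2.06. Reject H₀.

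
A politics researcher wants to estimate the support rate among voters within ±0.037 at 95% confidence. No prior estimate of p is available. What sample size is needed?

Conservative approach: use p = 0.5 (maximizes p(1-p) = 0.25). n = z²(0.25)/E² = 1.96²×0.25/0.037² = 701.5 → n = 702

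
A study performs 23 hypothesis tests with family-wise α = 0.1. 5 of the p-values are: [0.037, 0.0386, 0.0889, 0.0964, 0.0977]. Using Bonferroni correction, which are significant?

Bonferroni α = 0.1/23 = 0.00435. None of the given p-values are significant.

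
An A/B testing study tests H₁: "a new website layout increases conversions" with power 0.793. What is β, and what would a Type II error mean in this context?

β = 1 - power = 1 - 0.793 = 0.207. A Type II error is failing to reject H₀ when H₀ is false (false negative) — here, failing to conclude that a new website layout increases conversions when in fact it is true. Consequence: discarding a layout that would have improved conversions — lost revenue.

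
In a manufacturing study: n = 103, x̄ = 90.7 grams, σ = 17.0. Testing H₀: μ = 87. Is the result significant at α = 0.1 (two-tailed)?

z = (90.7 - 87)/(17.0/√103) = 2.209. Since |z| > 1.645, significant at α = 0.1.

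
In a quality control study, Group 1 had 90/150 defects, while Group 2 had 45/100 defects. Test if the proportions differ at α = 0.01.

p̂₁ = 0.6, p̂₂ = 0.45, pooled p̂ = 0.54. z = 2.331. Critical: ±2.576. Fail to reject H₀.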